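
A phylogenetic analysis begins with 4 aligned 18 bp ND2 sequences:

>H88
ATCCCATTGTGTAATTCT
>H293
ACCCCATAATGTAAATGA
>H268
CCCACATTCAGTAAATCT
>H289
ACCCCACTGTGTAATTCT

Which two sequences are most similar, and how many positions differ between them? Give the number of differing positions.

Pairwise Hamming distances:
  H88 vs H293: 6
  H88 vs H268: 6
  H88 vs H289: 2
  H293 vs H268: 7
  H293 vs H289: 6
  H268 vs H289: 6
The smallest is 2, between H88 and H289.

2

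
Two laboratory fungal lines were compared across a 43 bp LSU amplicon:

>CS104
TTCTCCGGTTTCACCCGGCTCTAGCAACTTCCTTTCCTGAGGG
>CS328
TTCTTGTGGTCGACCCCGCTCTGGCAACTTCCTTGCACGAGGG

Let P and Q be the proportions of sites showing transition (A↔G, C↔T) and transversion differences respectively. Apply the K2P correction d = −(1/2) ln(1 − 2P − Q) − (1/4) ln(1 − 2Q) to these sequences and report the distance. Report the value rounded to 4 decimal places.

Differing sites — 5:C/T (Ti); 6:C/G (Tv); 7:G/T (Tv); 9:T/G (Tv); 11:T/C (Ti); 12:C/G (Tv); 17:G/C (Tv); 23:A/G (Ti); 35:T/G (Tv); 37:C/A (Tv); 38:T/C (Ti).
Of the 11 differences, 4 transitions and 7 transversions over 43 sites: P = 4/43 = 0.093023, Q = 7/43 = 0.162791.
d = −0.5·ln(0.651163) − 0.25·ln(0.674418) = −0.5·(-0.428995) − 0.25·(-0.393905) = 0.3130.

0.3130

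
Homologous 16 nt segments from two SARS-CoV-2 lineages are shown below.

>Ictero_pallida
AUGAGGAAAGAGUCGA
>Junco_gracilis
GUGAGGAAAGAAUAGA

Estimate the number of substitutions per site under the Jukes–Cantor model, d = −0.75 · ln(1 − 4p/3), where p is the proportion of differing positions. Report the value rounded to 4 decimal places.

Mismatches occur at site 1 (A→G), site 12 (G→A), site 14 (C→A).
p = 3/16 = 0.187500.
d = −0.75 · ln(1 − (4/3)·0.187500) = −0.75 · ln(0.750000) = −0.75 · (-0.287682) = 0.2158.

0.2158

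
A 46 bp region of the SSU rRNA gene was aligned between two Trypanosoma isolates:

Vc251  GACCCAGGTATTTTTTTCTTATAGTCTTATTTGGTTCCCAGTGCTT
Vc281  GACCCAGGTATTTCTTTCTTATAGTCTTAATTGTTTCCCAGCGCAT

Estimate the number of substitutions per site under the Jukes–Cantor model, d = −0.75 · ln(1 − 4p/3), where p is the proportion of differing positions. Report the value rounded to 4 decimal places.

0.1174

Mismatches occur at site 14 (T↔C), site 30 (T↔A), site 34 (G↔T), site 42 (T↔C), site 45 (T↔A).
p = 5/46 = 0.108696.
d = −0.75 · ln(1 − (4/3)·0.108696) = −0.75 · ln(0.855072) = −0.75 · (-0.156570) = 0.1174.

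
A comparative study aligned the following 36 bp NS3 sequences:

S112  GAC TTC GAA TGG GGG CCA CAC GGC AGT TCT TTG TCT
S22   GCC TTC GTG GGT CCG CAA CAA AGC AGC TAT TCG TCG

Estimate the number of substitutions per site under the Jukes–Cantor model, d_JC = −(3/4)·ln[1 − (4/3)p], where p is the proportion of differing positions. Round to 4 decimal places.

The sequences differ at positions 2 (A/C), 8 (A/T), 9 (A/G), 10 (T/G), 12 (G/T), 13 (G/C), 14 (G/C), 17 (C/A), 21 (C/A), 22 (G/A), 27 (T/C), 29 (C/A), 32 (T/C), 36 (T/G).
p = 14/36 = 0.388889.
d = −0.75 · ln(1 − (4/3)·0.388889) = −0.75 · ln(0.481481) = −0.75 · (-0.730889) = 0.5482.

0.5482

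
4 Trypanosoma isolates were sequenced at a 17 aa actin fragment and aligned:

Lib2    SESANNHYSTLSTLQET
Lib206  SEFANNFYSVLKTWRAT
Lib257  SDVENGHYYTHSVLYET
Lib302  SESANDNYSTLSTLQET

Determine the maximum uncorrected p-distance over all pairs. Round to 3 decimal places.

0.765

Pairwise Hamming distances:
  Lib2 vs Lib206: 7
  Lib2 vs Lib257: 8
  Lib2 vs Lib302: 2
  Lib206 vs Lib257: 13
  Lib206 vs Lib302: 8
  Lib257 vs Lib302: 9
The largest is 13 mismatches, between Lib206 and Lib257; p = 13/17 = 0.765.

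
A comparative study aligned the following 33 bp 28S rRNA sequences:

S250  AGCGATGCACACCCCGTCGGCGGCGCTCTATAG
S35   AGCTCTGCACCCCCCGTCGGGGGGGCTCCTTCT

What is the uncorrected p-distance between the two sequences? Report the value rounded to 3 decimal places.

0.273

Mismatches occur at site 4 (G→T), site 5 (A→C), site 11 (A→C), site 21 (C→G), site 24 (C→G), site 29 (T→C), site 30 (A→T), site 32 (A→C), site 33 (G→T).
There are 9 differences over 33 sites, so p = 9/33 = 0.273.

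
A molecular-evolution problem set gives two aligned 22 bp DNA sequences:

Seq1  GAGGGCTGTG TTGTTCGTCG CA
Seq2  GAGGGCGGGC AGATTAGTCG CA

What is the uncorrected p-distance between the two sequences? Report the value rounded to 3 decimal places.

0.318

Mismatches occur at site 7 (T→G), site 9 (T→G), site 10 (G→C), site 11 (T→A), site 12 (T→G), site 13 (G→A), site 16 (C→A).
There are 7 differences over 22 sites, so p = 7/22 = 0.318.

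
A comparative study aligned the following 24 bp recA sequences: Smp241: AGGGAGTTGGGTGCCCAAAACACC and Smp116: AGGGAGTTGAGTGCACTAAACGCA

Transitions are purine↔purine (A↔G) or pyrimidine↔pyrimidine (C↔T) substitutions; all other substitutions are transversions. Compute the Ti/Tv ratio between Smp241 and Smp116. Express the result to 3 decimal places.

0.667

Differing sites — 10:G/A (Ti); 15:C/A (Tv); 17:A/T (Tv); 22:A/G (Ti); 24:C/A (Tv).
Of the 5 differences, 2 transitions and 3 transversions, so Ti/Tv = 2/3 = 0.667.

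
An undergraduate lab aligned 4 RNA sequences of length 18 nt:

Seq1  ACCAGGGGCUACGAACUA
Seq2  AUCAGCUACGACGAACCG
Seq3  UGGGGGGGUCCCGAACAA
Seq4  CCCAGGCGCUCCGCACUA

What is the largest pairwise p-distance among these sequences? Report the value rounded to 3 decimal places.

0.667

Pairwise Hamming distances:
  Seq1 vs Seq2: 7
  Seq1 vs Seq3: 8
  Seq1 vs Seq4: 4
  Seq2 vs Seq3: 12
  Seq2 vs Seq4: 10
  Seq3 vs Seq4: 9
The largest is 12 mismatches, between Seq2 and Seq3; p = 12/18 = 0.667.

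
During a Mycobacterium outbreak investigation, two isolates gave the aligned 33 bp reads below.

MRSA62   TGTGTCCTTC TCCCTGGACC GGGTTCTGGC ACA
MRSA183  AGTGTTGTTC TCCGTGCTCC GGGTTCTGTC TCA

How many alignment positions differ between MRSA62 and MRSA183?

The sequences differ at positions 1 (T/A), 6 (C/T), 7 (C/G), 14 (C/G), 17 (G/C), 18 (A/T), 29 (G/T), 31 (A/T).
That gives 8 mismatches out of 33 aligned sites, so the Hamming distance is 8.

8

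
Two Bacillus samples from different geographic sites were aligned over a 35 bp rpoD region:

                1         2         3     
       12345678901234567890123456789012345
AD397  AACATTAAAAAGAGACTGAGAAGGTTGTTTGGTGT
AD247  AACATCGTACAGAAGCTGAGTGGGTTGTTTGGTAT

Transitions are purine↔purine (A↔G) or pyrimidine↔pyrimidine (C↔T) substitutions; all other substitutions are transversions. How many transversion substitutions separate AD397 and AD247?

3

Mismatches occur at site 6 (T/C, transition), site 7 (A/G, transition), site 8 (A/T, transversion), site 10 (A/C, transversion), site 14 (G/A, transition), site 15 (A/G, transition), site 21 (A/T, transversion), site 22 (A/G, transition), site 34 (G/A, transition).
Of the 9 differences, 6 transitions and 3 transversions, so the answer is 3.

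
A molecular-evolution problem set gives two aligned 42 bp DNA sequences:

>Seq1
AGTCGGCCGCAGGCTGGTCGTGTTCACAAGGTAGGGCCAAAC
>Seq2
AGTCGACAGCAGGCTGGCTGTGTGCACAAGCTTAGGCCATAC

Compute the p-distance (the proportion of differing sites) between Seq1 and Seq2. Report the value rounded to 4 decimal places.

0.2143

Mismatches occur at site 6 (G↔A), site 8 (C↔A), site 18 (T↔C), site 19 (C↔T), site 24 (T↔G), site 31 (G↔C), site 33 (A↔T), site 34 (G↔A), site 40 (A↔T).
There are 9 differences over 42 sites, so p = 9/42 = 0.2143.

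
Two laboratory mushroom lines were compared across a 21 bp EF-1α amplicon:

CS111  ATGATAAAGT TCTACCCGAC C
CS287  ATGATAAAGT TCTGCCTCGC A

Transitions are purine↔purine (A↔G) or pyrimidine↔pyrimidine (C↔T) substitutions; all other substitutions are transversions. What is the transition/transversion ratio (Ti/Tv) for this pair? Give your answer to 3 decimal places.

1.500

Mismatches occur at site 14 (A→G, transition), site 17 (C→T, transition), site 18 (G→C, transversion), site 19 (A→G, transition), site 21 (C→A, transversion).
Of the 5 differences, 3 transitions and 2 transversions, so Ti/Tv = 3/2 = 1.500.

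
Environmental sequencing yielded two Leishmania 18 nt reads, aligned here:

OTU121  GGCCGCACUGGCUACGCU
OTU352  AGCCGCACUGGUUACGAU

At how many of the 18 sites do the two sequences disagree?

3

The sequences differ at positions 1 (G/A), 12 (C/U), 17 (C/A).
That gives 3 mismatches out of 18 aligned sites, so the Hamming distance is 3.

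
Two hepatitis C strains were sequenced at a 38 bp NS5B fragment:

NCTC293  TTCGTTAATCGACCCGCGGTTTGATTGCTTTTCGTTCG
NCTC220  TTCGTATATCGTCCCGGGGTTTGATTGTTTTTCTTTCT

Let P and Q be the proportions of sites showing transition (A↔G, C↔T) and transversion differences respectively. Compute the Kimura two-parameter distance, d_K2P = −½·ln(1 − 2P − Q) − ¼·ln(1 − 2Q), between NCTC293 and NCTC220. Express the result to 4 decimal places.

Mismatches occur at site 6 (T→A, transversion), site 7 (A→T, transversion), site 12 (A→T, transversion), site 17 (C→G, transversion), site 28 (C→T, transition), site 34 (G→T, transversion), site 38 (G→T, transversion).
Of the 7 differences, 1 transition and 6 transversions over 38 sites: P = 1/38 = 0.026316, Q = 6/38 = 0.157895.
d = −0.5·ln(0.789473) − 0.25·ln(0.684210) = −0.5·(-0.236390) − 0.25·(-0.379490) = 0.2131.

0.2131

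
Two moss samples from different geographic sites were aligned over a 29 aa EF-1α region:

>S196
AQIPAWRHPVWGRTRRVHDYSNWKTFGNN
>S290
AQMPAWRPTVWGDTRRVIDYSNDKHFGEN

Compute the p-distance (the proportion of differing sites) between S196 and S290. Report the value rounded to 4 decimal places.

Differing sites — 3:I/M; 8:H/P; 9:P/T; 13:R/D; 18:H/I; 23:W/D; 25:T/H; 28:N/E.
There are 8 differences over 29 sites, so p = 8/29 = 0.2759.

0.2759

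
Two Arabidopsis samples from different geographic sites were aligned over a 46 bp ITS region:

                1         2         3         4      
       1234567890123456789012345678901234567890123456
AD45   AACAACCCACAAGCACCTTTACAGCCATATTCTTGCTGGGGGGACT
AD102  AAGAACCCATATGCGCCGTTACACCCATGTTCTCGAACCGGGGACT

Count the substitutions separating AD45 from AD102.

Differing sites — 3:C/G; 10:C/T; 12:A/T; 15:A/G; 18:T/G; 24:G/C; 29:A/G; 34:T/C; 36:C/A; 37:T/A; 38:G/C; 39:G/C.
That gives 12 mismatches out of 46 aligned sites, so the Hamming distance is 12.

12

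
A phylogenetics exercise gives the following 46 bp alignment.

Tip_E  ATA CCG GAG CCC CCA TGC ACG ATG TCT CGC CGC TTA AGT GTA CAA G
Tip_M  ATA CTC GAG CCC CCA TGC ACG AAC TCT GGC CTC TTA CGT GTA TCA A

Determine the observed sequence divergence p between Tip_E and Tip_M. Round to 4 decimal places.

0.2174

Mismatches occur at site 5 (C→T), site 6 (G→C), site 23 (T→A), site 24 (G→C), site 28 (C→G), site 32 (G→T), site 37 (A→C), site 43 (C→T), site 44 (A→C), site 46 (G→A).
There are 10 differences over 46 sites, so p = 10/46 = 0.2174.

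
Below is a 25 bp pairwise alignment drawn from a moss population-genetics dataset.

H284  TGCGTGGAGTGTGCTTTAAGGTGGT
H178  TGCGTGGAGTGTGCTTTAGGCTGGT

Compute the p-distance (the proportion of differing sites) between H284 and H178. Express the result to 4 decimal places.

0.0800

The sequences differ at positions 19 (A/G), 21 (G/C).
There are 2 differences over 25 sites, so p = 2/25 = 0.0800.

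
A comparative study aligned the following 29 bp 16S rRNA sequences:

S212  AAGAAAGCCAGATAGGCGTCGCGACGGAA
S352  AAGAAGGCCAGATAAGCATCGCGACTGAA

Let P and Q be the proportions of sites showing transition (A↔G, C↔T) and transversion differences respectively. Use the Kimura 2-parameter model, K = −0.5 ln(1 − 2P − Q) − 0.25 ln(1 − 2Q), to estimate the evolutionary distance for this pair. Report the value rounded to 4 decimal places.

Differing sites — 6:A/G (Ti); 15:G/A (Ti); 18:G/A (Ti); 26:G/T (Tv).
Of the 4 differences, 3 transitions and 1 transversion over 29 sites: P = 3/29 = 0.103448, Q = 1/29 = 0.034483.
d = −0.5·ln(0.758621) − 0.25·ln(0.931034) = −0.5·(-0.276253) − 0.25·(-0.071459) = 0.1560.

0.1560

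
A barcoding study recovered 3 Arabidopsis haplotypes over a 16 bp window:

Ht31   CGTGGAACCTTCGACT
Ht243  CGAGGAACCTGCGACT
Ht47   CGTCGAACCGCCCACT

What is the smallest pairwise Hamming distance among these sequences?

2

Pairwise Hamming distances:
  Ht31 vs Ht243: 2
  Ht31 vs Ht47: 4
  Ht243 vs Ht47: 5
The smallest is 2, between Ht31 and Ht243.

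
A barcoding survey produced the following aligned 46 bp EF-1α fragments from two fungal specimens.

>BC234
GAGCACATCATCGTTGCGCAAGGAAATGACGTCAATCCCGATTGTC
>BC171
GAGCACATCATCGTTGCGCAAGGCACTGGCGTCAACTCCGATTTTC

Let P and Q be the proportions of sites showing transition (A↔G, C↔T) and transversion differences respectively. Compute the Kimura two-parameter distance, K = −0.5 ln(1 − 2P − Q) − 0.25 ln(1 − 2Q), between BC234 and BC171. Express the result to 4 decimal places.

0.1438

Differing sites — 24:A/C (Tv); 26:A/C (Tv); 29:A/G (Ti); 36:T/C (Ti); 37:C/T (Ti); 44:G/T (Tv).
Of the 6 differences, 3 transitions and 3 transversions over 46 sites: P = 3/46 = 0.065217, Q = 3/46 = 0.065217.
d = −0.5·ln(0.804349) − 0.25·ln(0.869566) = −0.5·(-0.217722) − 0.25·(-0.139761) = 0.1438.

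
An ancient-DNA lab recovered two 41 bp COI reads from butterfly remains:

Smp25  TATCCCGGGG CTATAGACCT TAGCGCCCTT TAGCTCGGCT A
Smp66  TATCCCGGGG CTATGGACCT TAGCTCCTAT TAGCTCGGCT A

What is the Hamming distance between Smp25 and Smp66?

4

Differing sites — 15:A/G; 25:G/T; 28:C/T; 29:T/A.
That gives 4 mismatches out of 41 aligned sites, so the Hamming distance is 4.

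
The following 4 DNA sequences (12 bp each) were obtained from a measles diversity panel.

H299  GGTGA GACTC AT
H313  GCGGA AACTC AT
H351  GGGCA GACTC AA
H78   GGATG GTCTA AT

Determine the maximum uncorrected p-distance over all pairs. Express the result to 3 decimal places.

Pairwise Hamming distances:
  H299 vs H313: 3
  H299 vs H351: 3
  H299 vs H78: 5
  H313 vs H351: 4
  H313 vs H78: 7
  H351 vs H78: 6
The largest is 7 mismatches, between H313 and H78; p = 7/12 = 0.583.

0.583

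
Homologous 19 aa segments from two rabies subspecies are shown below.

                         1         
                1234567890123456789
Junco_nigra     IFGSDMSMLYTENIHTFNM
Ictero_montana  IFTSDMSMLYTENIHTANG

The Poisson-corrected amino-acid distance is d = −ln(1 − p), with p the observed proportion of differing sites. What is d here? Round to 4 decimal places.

0.1719

The sequences differ at positions 3 (G/T), 17 (F/A), 19 (M/G).
p = 3/19 = 0.157895.
d = −ln(1 − 0.157895) = −ln(0.842105) = 0.1719.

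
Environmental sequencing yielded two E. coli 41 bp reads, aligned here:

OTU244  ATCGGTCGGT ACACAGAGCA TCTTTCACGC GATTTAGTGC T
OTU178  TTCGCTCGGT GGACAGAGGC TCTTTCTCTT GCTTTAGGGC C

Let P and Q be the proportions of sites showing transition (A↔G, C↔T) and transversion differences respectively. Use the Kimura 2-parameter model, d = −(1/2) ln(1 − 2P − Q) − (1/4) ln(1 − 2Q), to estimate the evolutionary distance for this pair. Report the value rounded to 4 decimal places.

Mismatches occur at site 1 (A↔T, transversion), site 5 (G↔C, transversion), site 11 (A↔G, transition), site 12 (C↔G, transversion), site 19 (C↔G, transversion), site 20 (A↔C, transversion), site 27 (A↔T, transversion), site 29 (G↔T, transversion), site 30 (C↔T, transition), site 32 (A↔C, transversion), site 38 (T↔G, transversion), site 41 (T↔C, transition).
Of the 12 differences, 3 transitions and 9 transversions over 41 sites: P = 3/41 = 0.073171, Q = 9/41 = 0.219512.
d = −0.5·ln(0.634146) − 0.25·ln(0.560976) = −0.5·(-0.455476) − 0.25·(-0.578077) = 0.3723.

0.3723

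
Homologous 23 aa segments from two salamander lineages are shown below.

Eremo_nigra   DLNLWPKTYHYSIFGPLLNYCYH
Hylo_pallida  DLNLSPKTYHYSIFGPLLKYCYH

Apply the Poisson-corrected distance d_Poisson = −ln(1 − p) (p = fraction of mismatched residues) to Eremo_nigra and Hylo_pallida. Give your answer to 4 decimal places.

Mismatches occur at site 5 (W→S), site 19 (N→K).
p = 2/23 = 0.086957.
d = −ln(1 − 0.086957) = −ln(0.913043) = 0.0910.

0.0910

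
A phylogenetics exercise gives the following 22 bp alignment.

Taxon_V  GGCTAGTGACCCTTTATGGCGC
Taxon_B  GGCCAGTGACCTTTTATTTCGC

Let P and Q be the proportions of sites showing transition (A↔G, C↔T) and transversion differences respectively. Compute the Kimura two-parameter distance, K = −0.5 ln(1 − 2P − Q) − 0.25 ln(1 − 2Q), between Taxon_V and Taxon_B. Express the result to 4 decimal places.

The sequences differ at positions 4 (T/C, transition), 12 (C/T, transition), 18 (G/T, transversion), 19 (G/T, transversion).
Of the 4 differences, 2 transitions and 2 transversions over 22 sites: P = 2/22 = 0.090909, Q = 2/22 = 0.090909.
d = −0.5·ln(0.727273) − 0.25·ln(0.818182) = −0.5·(-0.318453) − 0.25·(-0.200670) = 0.2094.

0.2094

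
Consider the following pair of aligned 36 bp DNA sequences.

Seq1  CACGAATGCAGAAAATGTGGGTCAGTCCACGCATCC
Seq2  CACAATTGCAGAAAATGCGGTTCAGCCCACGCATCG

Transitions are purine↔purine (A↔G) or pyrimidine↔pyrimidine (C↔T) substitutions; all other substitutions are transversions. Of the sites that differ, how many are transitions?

3

Differing sites — 4:G/A (Ti); 6:A/T (Tv); 18:T/C (Ti); 21:G/T (Tv); 26:T/C (Ti); 36:C/G (Tv).
Of the 6 differences, 3 transitions and 3 transversions, so the answer is 3.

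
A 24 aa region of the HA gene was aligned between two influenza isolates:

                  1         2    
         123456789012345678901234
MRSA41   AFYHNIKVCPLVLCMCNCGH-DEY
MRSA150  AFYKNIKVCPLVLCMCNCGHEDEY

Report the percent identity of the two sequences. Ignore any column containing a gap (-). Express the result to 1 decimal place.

95.7%

Excluding the 1 gap column leaves 23 comparable sites.
A single mismatch occurs at site 4 (H↔K).
22 of the 23 comparable sites match, so the percent identity is 22/23 × 100 = 95.7%.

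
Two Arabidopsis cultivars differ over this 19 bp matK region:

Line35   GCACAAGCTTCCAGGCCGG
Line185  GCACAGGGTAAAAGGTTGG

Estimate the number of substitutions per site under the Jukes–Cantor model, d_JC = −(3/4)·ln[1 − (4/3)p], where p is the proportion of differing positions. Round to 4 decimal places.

0.5068

Mismatches occur at site 6 (A/G), site 8 (C/G), site 10 (T/A), site 11 (C/A), site 12 (C/A), site 16 (C/T), site 17 (C/T).
p = 7/19 = 0.368421.
d = −0.75 · ln(1 − (4/3)·0.368421) = −0.75 · ln(0.508772) = −0.75 · (-0.675755) = 0.5068.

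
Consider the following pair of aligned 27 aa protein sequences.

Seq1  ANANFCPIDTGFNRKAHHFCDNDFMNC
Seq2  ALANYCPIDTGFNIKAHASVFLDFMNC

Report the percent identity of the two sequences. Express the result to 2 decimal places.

70.37%

The sequences differ at positions 2 (N/L), 5 (F/Y), 14 (R/I), 18 (H/A), 19 (F/S), 20 (C/V), 21 (D/F), 22 (N/L).
19 of the 27 sites match, so the percent identity is 19/27 × 100 = 70.37%.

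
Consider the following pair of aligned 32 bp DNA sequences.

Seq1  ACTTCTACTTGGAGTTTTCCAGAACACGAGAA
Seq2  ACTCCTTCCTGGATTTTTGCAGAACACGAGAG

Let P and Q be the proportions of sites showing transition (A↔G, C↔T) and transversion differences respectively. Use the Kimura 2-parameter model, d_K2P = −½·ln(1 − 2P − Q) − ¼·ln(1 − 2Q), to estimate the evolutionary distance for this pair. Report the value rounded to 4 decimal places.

Mismatches occur at site 4 (T/C, transition), site 7 (A/T, transversion), site 9 (T/C, transition), site 14 (G/T, transversion), site 19 (C/G, transversion), site 32 (A/G, transition).
Of the 6 differences, 3 transitions and 3 transversions over 32 sites: P = 3/32 = 0.093750, Q = 3/32 = 0.093750.
d = −0.5·ln(0.718750) − 0.25·ln(0.812500) = −0.5·(-0.330242) − 0.25·(-0.207639) = 0.2170.

0.2170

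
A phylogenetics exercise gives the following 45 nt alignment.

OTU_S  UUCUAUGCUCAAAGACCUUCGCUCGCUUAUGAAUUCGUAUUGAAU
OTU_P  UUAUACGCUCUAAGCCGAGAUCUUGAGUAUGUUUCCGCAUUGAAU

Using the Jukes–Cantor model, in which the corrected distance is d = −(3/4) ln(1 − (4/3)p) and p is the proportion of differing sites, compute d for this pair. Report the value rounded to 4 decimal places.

0.4819

The sequences differ at positions 3 (C/A), 6 (U/C), 11 (A/U), 15 (A/C), 17 (C/G), 18 (U/A), 19 (U/G), 20 (C/A), 21 (G/U), 24 (C/U), 26 (C/A), 27 (U/G), 32 (A/U), 33 (A/U), 35 (U/C), 38 (U/C).
p = 16/45 = 0.355556.
d = −0.75 · ln(1 − (4/3)·0.355556) = −0.75 · ln(0.525925) = −0.75 · (-0.642597) = 0.4819.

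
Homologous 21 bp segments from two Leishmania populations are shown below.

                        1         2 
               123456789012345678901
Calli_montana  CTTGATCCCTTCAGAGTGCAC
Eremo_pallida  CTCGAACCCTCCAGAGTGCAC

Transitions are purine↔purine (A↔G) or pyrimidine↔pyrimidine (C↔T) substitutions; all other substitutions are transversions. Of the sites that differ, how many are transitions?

Mismatches occur at site 3 (T↔C, transition), site 6 (T↔A, transversion), site 11 (T↔C, transition).
Of the 3 differences, 2 transitions and 1 transversion, so the answer is 2.

2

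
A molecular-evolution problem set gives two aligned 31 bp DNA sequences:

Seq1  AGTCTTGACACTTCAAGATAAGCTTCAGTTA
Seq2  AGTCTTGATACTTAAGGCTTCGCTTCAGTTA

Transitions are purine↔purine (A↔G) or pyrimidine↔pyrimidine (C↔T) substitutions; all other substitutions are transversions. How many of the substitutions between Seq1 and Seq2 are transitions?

2

Mismatches occur at site 9 (C/T, transition), site 14 (C/A, transversion), site 16 (A/G, transition), site 18 (A/C, transversion), site 20 (A/T, transversion), site 21 (A/C, transversion).
Of the 6 differences, 2 transitions and 4 transversions, so the answer is 2.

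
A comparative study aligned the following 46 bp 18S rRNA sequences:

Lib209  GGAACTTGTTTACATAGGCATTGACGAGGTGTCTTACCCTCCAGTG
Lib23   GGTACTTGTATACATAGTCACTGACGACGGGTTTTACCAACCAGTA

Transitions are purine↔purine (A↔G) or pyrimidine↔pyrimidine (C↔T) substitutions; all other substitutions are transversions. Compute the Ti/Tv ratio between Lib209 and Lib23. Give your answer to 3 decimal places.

Differing sites — 3:A/T (Tv); 10:T/A (Tv); 18:G/T (Tv); 21:T/C (Ti); 28:G/C (Tv); 30:T/G (Tv); 33:C/T (Ti); 39:C/A (Tv); 40:T/A (Tv); 46:G/A (Ti).
Of the 10 differences, 3 transitions and 7 transversions, so Ti/Tv = 3/7 = 0.429.

0.429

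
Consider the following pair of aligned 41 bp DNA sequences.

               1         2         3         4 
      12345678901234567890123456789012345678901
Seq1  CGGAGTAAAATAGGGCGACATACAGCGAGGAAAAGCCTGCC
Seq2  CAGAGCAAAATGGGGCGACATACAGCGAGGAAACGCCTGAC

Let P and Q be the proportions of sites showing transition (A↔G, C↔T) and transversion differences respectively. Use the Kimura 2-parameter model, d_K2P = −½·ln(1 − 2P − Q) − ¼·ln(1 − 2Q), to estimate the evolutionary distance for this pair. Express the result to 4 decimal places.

0.1342

The sequences differ at positions 2 (G/A, transition), 6 (T/C, transition), 12 (A/G, transition), 34 (A/C, transversion), 40 (C/A, transversion).
Of the 5 differences, 3 transitions and 2 transversions over 41 sites: P = 3/41 = 0.073171, Q = 2/41 = 0.048780.
d = −0.5·ln(0.804878) − 0.25·ln(0.902440) = −0.5·(-0.217065) − 0.25·(-0.102653) = 0.1342.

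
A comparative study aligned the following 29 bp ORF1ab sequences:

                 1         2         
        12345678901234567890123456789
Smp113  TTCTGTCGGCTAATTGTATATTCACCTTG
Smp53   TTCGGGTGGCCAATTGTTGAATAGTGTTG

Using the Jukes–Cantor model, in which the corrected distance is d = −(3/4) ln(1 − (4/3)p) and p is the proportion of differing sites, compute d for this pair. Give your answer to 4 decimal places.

0.5285

The sequences differ at positions 4 (T/G), 6 (T/G), 7 (C/T), 11 (T/C), 18 (A/T), 19 (T/G), 21 (T/A), 23 (C/A), 24 (A/G), 25 (C/T), 26 (C/G).
p = 11/29 = 0.379310.
d = −0.75 · ln(1 − (4/3)·0.379310) = −0.75 · ln(0.494253) = −0.75 · (-0.704708) = 0.5285.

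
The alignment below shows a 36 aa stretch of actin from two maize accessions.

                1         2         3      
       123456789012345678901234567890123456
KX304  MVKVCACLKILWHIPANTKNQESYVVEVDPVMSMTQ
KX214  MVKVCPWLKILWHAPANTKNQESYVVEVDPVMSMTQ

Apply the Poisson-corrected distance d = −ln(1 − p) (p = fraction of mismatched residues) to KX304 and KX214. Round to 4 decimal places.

Mismatches occur at site 6 (A→P), site 7 (C→W), site 14 (I→A).
p = 3/36 = 0.083333.
d = −ln(1 − 0.083333) = −ln(0.916667) = 0.0870.

0.0870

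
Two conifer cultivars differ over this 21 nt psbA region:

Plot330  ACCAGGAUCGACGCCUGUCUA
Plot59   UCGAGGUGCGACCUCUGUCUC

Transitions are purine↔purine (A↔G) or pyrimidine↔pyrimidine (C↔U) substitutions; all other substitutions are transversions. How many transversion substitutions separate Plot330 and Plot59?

6

Differing sites — 1:A/U (Tv); 3:C/G (Tv); 7:A/U (Tv); 8:U/G (Tv); 13:G/C (Tv); 14:C/U (Ti); 21:A/C (Tv).
Of the 7 differences, 1 transition and 6 transversions, so the answer is 6.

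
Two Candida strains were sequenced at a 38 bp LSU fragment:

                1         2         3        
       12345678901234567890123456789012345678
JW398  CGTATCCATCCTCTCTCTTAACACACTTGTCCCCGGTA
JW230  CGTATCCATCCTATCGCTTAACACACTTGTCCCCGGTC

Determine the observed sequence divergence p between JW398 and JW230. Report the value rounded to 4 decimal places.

0.0789

Mismatches occur at site 13 (C↔A), site 16 (T↔G), site 38 (A↔C).
There are 3 differences over 38 sites, so p = 3/38 = 0.0789.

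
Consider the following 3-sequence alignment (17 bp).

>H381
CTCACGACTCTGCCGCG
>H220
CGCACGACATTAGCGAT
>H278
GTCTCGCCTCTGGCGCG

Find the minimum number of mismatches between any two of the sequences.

Pairwise Hamming distances:
  H381 vs H220: 7
  H381 vs H278: 4
  H220 vs H278: 9
The smallest is 4, between H381 and H278.

4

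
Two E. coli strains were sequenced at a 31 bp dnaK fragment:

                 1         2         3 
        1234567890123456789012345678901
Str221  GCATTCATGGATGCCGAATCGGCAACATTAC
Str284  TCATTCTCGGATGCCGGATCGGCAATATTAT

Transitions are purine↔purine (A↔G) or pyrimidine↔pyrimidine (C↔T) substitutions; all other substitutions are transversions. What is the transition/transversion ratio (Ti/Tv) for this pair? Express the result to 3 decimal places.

2.000

The sequences differ at positions 1 (G/T, transversion), 7 (A/T, transversion), 8 (T/C, transition), 17 (A/G, transition), 26 (C/T, transition), 31 (C/T, transition).
Of the 6 differences, 4 transitions and 2 transversions, so Ti/Tv = 4/2 = 2.000.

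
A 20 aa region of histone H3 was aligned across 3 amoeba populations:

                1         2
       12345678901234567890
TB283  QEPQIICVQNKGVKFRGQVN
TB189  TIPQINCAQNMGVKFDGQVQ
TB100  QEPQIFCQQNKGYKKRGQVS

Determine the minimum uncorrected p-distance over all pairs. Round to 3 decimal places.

0.250

Pairwise Hamming distances:
  TB283 vs TB189: 7
  TB283 vs TB100: 5
  TB189 vs TB100: 9
The smallest is 5 mismatches, between TB283 and TB100; p = 5/20 = 0.250.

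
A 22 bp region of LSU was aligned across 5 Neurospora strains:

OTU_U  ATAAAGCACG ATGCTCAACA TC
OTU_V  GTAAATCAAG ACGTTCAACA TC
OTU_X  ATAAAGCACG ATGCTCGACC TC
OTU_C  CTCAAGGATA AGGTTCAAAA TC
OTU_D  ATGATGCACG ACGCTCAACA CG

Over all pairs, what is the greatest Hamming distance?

Pairwise Hamming distances:
  OTU_U vs OTU_V: 5
  OTU_U vs OTU_X: 2
  OTU_U vs OTU_C: 8
  OTU_U vs OTU_D: 5
  OTU_V vs OTU_X: 7
  OTU_V vs OTU_C: 8
  OTU_V vs OTU_D: 8
  OTU_X vs OTU_C: 10
  OTU_X vs OTU_D: 7
  OTU_C vs OTU_D: 11
The largest is 11, between OTU_C and OTU_D.

11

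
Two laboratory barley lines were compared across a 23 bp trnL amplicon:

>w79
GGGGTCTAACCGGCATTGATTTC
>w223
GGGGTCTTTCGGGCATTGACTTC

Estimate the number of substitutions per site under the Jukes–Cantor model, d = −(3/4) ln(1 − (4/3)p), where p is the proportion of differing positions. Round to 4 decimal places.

Mismatches occur at site 8 (A↔T), site 9 (A↔T), site 11 (C↔G), site 20 (T↔C).
p = 4/23 = 0.173913.
d = −0.75 · ln(1 − (4/3)·0.173913) = −0.75 · ln(0.768116) = −0.75 · (-0.263815) = 0.1979.

0.1979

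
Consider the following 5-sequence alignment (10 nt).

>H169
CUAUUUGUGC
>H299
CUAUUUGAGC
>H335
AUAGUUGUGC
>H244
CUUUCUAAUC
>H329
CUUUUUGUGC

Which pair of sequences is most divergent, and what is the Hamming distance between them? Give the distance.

Pairwise Hamming distances:
  H169 vs H299: 1
  H169 vs H335: 2
  H169 vs H244: 5
  H169 vs H329: 1
  H299 vs H335: 3
  H299 vs H244: 4
  H299 vs H329: 2
  H335 vs H244: 7
  H335 vs H329: 3
  H244 vs H329: 4
The largest is 7, between H335 and H244.

7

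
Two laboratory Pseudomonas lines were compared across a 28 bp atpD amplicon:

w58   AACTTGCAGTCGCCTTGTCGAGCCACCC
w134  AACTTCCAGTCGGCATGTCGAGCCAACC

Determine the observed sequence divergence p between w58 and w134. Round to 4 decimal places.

Mismatches occur at site 6 (G→C), site 13 (C→G), site 15 (T→A), site 26 (C→A).
There are 4 differences over 28 sites, so p = 4/28 = 0.1429.

0.1429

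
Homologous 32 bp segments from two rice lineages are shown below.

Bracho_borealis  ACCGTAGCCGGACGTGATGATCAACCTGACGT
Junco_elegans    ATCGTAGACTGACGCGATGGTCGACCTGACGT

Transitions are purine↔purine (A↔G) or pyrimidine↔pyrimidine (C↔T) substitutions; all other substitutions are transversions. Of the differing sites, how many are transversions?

The sequences differ at positions 2 (C/T, transition), 8 (C/A, transversion), 10 (G/T, transversion), 15 (T/C, transition), 20 (A/G, transition), 23 (A/G, transition).
Of the 6 differences, 4 transitions and 2 transversions, so the answer is 2.

2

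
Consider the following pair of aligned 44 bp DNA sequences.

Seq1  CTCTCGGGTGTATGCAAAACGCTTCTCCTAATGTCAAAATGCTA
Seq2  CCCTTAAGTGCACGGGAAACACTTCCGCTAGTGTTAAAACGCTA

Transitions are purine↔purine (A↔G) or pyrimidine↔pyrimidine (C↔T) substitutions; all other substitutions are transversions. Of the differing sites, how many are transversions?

2

Differing sites — 2:T/C (Ti); 5:C/T (Ti); 6:G/A (Ti); 7:G/A (Ti); 11:T/C (Ti); 13:T/C (Ti); 15:C/G (Tv); 16:A/G (Ti); 21:G/A (Ti); 26:T/C (Ti); 27:C/G (Tv); 31:A/G (Ti); 35:C/T (Ti); 40:T/C (Ti).
Of the 14 differences, 12 transitions and 2 transversions, so the answer is 2.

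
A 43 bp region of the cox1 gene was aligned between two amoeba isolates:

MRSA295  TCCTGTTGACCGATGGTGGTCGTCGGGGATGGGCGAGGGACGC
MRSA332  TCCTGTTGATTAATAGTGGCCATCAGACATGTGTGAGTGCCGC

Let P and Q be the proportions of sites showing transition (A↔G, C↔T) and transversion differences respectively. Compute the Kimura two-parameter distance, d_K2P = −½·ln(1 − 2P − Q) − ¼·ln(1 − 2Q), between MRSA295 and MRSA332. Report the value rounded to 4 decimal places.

0.4098

The sequences differ at positions 10 (C/T, transition), 11 (C/T, transition), 12 (G/A, transition), 15 (G/A, transition), 20 (T/C, transition), 22 (G/A, transition), 25 (G/A, transition), 27 (G/A, transition), 28 (G/C, transversion), 32 (G/T, transversion), 34 (C/T, transition), 38 (G/T, transversion), 40 (A/C, transversion).
Of the 13 differences, 9 transitions and 4 transversions over 43 sites: P = 9/43 = 0.209302, Q = 4/43 = 0.093023.
d = −0.5·ln(0.488373) − 0.25·ln(0.813954) = −0.5·(-0.716676) − 0.25·(-0.205851) = 0.4098.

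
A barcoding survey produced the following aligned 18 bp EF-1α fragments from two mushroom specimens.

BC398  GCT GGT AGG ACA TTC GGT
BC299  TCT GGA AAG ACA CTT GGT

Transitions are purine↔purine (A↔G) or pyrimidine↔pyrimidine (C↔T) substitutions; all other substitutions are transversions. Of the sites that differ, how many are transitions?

The sequences differ at positions 1 (G/T, transversion), 6 (T/A, transversion), 8 (G/A, transition), 13 (T/C, transition), 15 (C/T, transition).
Of the 5 differences, 3 transitions and 2 transversions, so the answer is 3.

3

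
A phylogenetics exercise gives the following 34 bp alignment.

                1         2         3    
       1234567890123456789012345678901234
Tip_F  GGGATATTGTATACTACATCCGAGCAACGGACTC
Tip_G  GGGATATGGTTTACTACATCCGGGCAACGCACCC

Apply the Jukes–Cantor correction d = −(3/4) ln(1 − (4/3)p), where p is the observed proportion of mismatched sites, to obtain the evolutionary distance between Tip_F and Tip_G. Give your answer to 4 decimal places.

Differing sites — 8:T/G; 11:A/T; 23:A/G; 30:G/C; 33:T/C.
p = 5/34 = 0.147059.
d = −0.75 · ln(1 − (4/3)·0.147059) = −0.75 · ln(0.803921) = −0.75 · (-0.218254) = 0.1637.

0.1637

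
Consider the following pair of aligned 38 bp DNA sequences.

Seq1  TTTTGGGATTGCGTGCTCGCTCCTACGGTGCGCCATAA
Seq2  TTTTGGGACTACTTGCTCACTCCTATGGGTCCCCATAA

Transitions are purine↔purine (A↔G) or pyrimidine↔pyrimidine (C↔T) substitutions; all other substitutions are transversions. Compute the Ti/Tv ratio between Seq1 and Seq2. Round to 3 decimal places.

1.000

Differing sites — 9:T/C (Ti); 11:G/A (Ti); 13:G/T (Tv); 19:G/A (Ti); 26:C/T (Ti); 29:T/G (Tv); 30:G/T (Tv); 32:G/C (Tv).
Of the 8 differences, 4 transitions and 4 transversions, so Ti/Tv = 4/4 = 1.000.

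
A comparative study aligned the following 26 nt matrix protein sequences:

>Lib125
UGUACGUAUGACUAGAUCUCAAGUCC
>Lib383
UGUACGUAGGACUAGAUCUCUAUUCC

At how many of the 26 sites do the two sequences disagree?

3

Differing sites — 9:U/G; 21:A/U; 23:G/U.
That gives 3 mismatches out of 26 aligned sites, so the Hamming distance is 3.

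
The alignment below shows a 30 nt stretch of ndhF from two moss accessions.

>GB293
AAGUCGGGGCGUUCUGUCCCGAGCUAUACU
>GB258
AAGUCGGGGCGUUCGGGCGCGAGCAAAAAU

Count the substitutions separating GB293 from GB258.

6

Mismatches occur at site 15 (U↔G), site 17 (U↔G), site 19 (C↔G), site 25 (U↔A), site 27 (U↔A), site 29 (C↔A).
That gives 6 mismatches out of 30 aligned sites, so the Hamming distance is 6.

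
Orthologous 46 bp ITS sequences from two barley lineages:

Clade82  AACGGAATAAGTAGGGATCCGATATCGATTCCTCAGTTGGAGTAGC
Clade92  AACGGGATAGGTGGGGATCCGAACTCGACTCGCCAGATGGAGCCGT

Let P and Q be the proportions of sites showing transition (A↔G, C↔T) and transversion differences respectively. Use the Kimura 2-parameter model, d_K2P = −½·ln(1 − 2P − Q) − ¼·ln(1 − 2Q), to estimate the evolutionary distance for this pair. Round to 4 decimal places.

0.3277

Mismatches occur at site 6 (A→G, transition), site 10 (A→G, transition), site 13 (A→G, transition), site 23 (T→A, transversion), site 24 (A→C, transversion), site 29 (T→C, transition), site 32 (C→G, transversion), site 33 (T→C, transition), site 37 (T→A, transversion), site 43 (T→C, transition), site 44 (A→C, transversion), site 46 (C→T, transition).
Of the 12 differences, 7 transitions and 5 transversions over 46 sites: P = 7/46 = 0.152174, Q = 5/46 = 0.108696.
d = −0.5·ln(0.586956) − 0.25·ln(0.782608) = −0.5·(-0.532805) − 0.25·(-0.245123) = 0.3277.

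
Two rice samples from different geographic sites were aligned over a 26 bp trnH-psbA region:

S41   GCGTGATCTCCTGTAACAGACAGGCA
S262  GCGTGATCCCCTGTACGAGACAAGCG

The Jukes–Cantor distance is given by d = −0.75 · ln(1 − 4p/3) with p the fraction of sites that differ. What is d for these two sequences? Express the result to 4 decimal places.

Mismatches occur at site 9 (T/C), site 16 (A/C), site 17 (C/G), site 23 (G/A), site 26 (A/G).
p = 5/26 = 0.192308.
d = −0.75 · ln(1 − (4/3)·0.192308) = −0.75 · ln(0.743589) = −0.75 · (-0.296267) = 0.2222.

0.2222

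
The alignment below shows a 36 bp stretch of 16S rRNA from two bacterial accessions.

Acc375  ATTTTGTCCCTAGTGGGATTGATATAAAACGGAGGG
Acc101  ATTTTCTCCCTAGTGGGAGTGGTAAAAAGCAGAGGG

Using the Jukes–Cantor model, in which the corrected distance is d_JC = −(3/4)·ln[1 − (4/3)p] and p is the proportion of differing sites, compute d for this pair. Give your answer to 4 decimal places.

Differing sites — 6:G/C; 19:T/G; 22:A/G; 25:T/A; 29:A/G; 31:G/A.
p = 6/36 = 0.166667.
d = −0.75 · ln(1 − (4/3)·0.166667) = −0.75 · ln(0.777777) = −0.75 · (-0.251315) = 0.1885.

0.1885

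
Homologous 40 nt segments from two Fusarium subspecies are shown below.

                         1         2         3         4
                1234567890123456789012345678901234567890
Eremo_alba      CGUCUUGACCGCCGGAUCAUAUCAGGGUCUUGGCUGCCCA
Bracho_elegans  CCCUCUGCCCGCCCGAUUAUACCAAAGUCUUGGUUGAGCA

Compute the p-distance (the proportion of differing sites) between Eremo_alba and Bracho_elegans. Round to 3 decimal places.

The sequences differ at positions 2 (G/C), 3 (U/C), 4 (C/U), 5 (U/C), 8 (A/C), 14 (G/C), 18 (C/U), 22 (U/C), 25 (G/A), 26 (G/A), 34 (C/U), 37 (C/A), 38 (C/G).
There are 13 differences over 40 sites, so p = 13/40 = 0.325.

0.325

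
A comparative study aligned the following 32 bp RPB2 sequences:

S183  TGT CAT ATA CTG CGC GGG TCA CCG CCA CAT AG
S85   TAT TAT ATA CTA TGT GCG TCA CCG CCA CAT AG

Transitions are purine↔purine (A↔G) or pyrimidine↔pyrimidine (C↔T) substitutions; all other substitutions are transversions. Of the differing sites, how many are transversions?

1

Mismatches occur at site 2 (G→A, transition), site 4 (C→T, transition), site 12 (G→A, transition), site 13 (C→T, transition), site 15 (C→T, transition), site 17 (G→C, transversion).
Of the 6 differences, 5 transitions and 1 transversion, so the answer is 1.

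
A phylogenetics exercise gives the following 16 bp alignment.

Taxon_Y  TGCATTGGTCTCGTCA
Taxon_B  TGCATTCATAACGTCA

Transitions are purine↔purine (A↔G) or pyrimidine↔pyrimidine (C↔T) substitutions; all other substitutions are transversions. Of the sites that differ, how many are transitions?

Mismatches occur at site 7 (G↔C, transversion), site 8 (G↔A, transition), site 10 (C↔A, transversion), site 11 (T↔A, transversion).
Of the 4 differences, 1 transition and 3 transversions, so the answer is 1.

1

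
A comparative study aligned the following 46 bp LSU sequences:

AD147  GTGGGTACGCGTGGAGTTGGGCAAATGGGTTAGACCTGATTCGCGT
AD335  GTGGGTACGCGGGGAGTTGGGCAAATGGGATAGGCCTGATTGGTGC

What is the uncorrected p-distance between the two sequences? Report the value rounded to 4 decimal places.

The sequences differ at positions 12 (T/G), 30 (T/A), 34 (A/G), 42 (C/G), 44 (C/T), 46 (T/C).
There are 6 differences over 46 sites, so p = 6/46 = 0.1304.

0.1304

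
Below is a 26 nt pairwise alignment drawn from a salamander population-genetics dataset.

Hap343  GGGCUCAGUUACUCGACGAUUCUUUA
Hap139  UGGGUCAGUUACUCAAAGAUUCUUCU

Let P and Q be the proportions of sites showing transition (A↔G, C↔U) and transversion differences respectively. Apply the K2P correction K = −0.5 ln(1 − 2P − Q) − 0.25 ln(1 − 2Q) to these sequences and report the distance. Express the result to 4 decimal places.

Differing sites — 1:G/U (Tv); 4:C/G (Tv); 15:G/A (Ti); 17:C/A (Tv); 25:U/C (Ti); 26:A/U (Tv).
Of the 6 differences, 2 transitions and 4 transversions over 26 sites: P = 2/26 = 0.076923, Q = 4/26 = 0.153846.
d = −0.5·ln(0.692308) − 0.25·ln(0.692308) = −0.5·(-0.367724) − 0.25·(-0.367724) = 0.2758.

0.2758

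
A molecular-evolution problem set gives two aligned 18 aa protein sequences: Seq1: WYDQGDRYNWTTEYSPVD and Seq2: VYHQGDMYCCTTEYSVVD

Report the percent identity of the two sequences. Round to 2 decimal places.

66.67%

The sequences differ at positions 1 (W/V), 3 (D/H), 7 (R/M), 9 (N/C), 10 (W/C), 16 (P/V).
12 of the 18 sites match, so the percent identity is 12/18 × 100 = 66.67%.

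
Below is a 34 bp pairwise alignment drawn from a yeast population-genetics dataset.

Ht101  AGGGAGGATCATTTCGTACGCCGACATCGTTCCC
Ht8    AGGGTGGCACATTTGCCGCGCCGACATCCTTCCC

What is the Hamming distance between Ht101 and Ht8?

8

The sequences differ at positions 5 (A/T), 8 (A/C), 9 (T/A), 15 (C/G), 16 (G/C), 17 (T/C), 18 (A/G), 29 (G/C).
That gives 8 mismatches out of 34 aligned sites, so the Hamming distance is 8.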